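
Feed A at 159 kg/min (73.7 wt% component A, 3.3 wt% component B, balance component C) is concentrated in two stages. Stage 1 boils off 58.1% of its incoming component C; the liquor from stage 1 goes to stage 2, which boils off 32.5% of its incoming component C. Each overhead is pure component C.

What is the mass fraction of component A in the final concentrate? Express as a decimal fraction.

component C in feed = 159×0.230 = 36.57 kg/min.
After stage 1: component C left = (1−0.581)×36.57 = 15.323; stream total = 137.75 kg/min.
After stage 2: component C left = (1−0.325)×15.323 = 10.343; final concentrate = 132.77 kg/min.
component A fraction = 117.18/132.77 = 0.883.

0.883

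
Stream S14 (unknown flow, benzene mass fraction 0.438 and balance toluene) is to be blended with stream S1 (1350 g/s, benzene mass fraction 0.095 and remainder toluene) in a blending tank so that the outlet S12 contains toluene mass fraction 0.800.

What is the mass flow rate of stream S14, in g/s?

Let S14 be the unknown flow. Total out = 1350 + S14.
toluene balance: 1221.8 + 0.562·S14 = 0.800·(1350 + S14)
(0.562 − 0.800)·S14 = 0.800×1350 − 1221.8 = -141.75
S14 = -141.75 / -0.238 = 595.59 g/s

595.6 g/s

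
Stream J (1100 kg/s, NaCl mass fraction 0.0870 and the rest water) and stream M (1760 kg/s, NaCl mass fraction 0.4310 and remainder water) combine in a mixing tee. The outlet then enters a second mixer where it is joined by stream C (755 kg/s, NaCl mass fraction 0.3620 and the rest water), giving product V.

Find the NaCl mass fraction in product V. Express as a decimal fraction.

Overall, product flow = 3615 kg/s.
NaCl in = 1100×0.087 + 1760×0.431 + 755×0.362 = 1127.6 kg/s.
NaCl fraction in V = 0.3119.

0.3119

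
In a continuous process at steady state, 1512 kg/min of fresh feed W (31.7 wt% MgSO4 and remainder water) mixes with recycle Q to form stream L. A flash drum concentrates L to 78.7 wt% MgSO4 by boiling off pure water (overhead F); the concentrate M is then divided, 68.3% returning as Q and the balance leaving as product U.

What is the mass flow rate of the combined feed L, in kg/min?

Overall MgSO4 balance (none leaves overhead): MgSO4 in fresh feed = MgSO4 in product, i.e. 1512×0.317 = (1−0.683)·M·0.787.
M = 479.3/(0.787×0.317) = 1921.2 kg/min.
Recycle Q = 0.683×1921.2 = 1312.2 kg/min.
Combined feed L = 1512 + 1312.2 = 2824.2 kg/min.

2824 kg/min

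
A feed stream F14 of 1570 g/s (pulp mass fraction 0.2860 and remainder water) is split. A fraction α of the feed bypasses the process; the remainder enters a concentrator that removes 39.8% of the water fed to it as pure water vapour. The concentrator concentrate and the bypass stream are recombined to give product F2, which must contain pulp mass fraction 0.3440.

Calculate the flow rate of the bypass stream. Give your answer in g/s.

All 1570×0.286 = 449.02 g/s of pulp reaches F2, so F2 = 449.02/0.344 = 1305.3 g/s and vapour = 264.71 g/s.
The evaporator receives (1−α)·1570 of feed at 0.714 water and removes 0.398 of that water:
0.398×0.714×(1−α)×1570 = 264.71
(1−α) = 264.71/446.15 = 0.5933;  α = 0.4067.
Bypass flow = 0.4067×1570 = 638.49 g/s.

638.5 g/s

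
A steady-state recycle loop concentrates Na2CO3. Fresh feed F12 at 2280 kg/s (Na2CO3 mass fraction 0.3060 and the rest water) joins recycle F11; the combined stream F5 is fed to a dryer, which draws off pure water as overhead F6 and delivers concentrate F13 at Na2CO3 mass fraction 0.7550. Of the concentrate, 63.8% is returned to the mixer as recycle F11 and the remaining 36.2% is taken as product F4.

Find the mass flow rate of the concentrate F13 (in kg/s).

2553 kg/s

Overall Na2CO3 balance (none leaves overhead): Na2CO3 in fresh feed = Na2CO3 in product, i.e. 2280×0.306 = (1−0.638)·F13·0.755.
F13 = 697.68/(0.755×0.362) = 2552.7 kg/s.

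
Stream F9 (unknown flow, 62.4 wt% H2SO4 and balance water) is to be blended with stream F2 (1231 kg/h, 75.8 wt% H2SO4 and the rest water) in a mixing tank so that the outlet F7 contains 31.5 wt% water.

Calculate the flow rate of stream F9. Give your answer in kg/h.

Let F9 be the unknown flow. Total out = 1231 + F9.
water balance: 297.9 + 0.376·F9 = 0.315·(1231 + F9)
(0.376 − 0.315)·F9 = 0.315×1231 − 297.9 = 89.863
F9 = 89.863 / 0.061 = 1473.2 kg/h

1473 kg/h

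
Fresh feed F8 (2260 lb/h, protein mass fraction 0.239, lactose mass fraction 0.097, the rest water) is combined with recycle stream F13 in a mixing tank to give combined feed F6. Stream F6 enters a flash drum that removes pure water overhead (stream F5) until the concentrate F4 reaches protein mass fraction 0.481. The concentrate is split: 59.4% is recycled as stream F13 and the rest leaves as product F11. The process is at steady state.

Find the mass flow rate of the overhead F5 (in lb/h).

1137 lb/h

Overall protein balance (none leaves overhead): protein in fresh feed = protein in product, i.e. 2260×0.239 = (1−0.594)·F4·0.481.
F4 = 540.14/(0.481×0.406) = 2765.9 lb/h.
Recycle F13 = 0.594×2765.9 = 1642.9 lb/h.
Combined feed F6 = 2260 + 1642.9 = 3902.9 lb/h.
Overhead F5 = F6 − F4 = 3902.9 − 2765.9 = 1137 lb/h.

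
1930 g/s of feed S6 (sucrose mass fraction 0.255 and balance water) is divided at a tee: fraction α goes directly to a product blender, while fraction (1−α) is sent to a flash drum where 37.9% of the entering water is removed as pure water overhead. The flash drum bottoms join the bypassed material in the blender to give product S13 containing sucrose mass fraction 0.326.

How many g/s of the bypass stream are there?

All 1930×0.255 = 492.15 g/s of sucrose reaches S13, so S13 = 492.15/0.326 = 1509.7 g/s and vapour = 420.34 g/s.
The evaporator receives (1−α)·1930 of feed at 0.745 water and removes 0.379 of that water:
0.379×0.745×(1−α)×1930 = 420.34
(1−α) = 420.34/544.95 = 0.7713;  α = 0.2287.
Bypass flow = 0.2287×1930 = 441.32 g/s.

441.3 g/s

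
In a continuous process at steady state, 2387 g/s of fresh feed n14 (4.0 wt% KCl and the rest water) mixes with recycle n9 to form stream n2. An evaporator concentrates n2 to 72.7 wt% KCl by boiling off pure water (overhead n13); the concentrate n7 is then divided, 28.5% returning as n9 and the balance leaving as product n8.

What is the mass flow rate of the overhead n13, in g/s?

Overall KCl balance (none leaves overhead): KCl in fresh feed = KCl in product, i.e. 2387×0.040 = (1−0.285)·n7·0.727.
n7 = 95.48/(0.727×0.715) = 183.68 g/s.
Recycle n9 = 0.285×183.68 = 52.35 g/s.
Combined feed n2 = 2387 + 52.35 = 2439.4 g/s.
Overhead n13 = n2 − n7 = 2439.4 − 183.68 = 2255.7 g/s.

2256 g/s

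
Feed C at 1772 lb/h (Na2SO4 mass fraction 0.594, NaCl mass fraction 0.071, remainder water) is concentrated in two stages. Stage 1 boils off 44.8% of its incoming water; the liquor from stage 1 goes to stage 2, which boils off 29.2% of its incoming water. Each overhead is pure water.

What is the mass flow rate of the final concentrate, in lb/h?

1410 lb/h

water in feed = 1772×0.335 = 593.62 lb/h.
After stage 1: water left = (1−0.448)×593.62 = 327.68; stream total = 1506.1 lb/h.
After stage 2: water left = (1−0.292)×327.68 = 232; final concentrate = 1410.4 lb/h.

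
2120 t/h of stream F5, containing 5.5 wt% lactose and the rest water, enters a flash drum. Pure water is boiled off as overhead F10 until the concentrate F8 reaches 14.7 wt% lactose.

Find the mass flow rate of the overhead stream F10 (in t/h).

1327 t/h

lactose is conserved: 2120×0.055 = 116.6 t/h all reports to the concentrate.
Concentrate = 116.6/(target fraction) = 793.2 t/h.
Overhead = 2120 − 793.2 = 1326.8 t/h.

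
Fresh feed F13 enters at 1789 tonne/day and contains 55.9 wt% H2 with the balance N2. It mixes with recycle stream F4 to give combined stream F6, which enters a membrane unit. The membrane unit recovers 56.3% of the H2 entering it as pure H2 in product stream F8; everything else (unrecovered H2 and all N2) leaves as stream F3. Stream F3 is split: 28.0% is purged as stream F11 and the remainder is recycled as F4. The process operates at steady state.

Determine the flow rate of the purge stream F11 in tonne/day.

967.5 tonne/day

N2 enters only via F13 and leaves only via the purge: 1789×0.441 = 0.280×(N2 in F3), and the membrane unit passes all N2, so N2 in F6 = N2 in F3 = 2817.7 tonne/day.
H2 in F6: m_A = 1789×0.559 + (1−0.280)·(1−0.563)·m_A, so m_A = 1000.1/0.6854 = 1459.2 tonne/day.
F3 = (1−0.563)×1459.2 + 2817.7 = 3455.3 tonne/day.
Purge F11 = 0.280×3455.3 = 967.49 tonne/day.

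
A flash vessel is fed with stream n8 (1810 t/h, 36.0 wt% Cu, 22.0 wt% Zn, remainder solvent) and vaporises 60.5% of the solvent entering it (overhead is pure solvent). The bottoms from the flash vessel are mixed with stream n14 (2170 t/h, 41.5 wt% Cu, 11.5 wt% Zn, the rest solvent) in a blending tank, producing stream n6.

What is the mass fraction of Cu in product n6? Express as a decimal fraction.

0.441

Vapour removed = 0.605×0.420×1810 = 459.92 t/h; concentrate = 1350.1 t/h.
Cu reaching the mixer = 651.6 (from concentrate) + 2170×0.415 = 1552.2 t/h.
Product flow = 1350.1 + 2170 = 3520.1 t/h; Cu fraction = 0.441.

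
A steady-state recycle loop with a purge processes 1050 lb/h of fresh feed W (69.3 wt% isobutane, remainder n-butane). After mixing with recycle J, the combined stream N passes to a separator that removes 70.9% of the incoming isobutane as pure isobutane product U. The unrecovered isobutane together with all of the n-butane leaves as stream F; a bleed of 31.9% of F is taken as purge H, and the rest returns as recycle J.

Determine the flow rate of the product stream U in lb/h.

643.4 lb/h

isobutane in N: m_A = 1050×0.693 + (1−0.319)·(1−0.709)·m_A, so m_A = 727.65/0.8018 = 907.49 lb/h.
Product U = 0.709×907.49 = 643.41 lb/h.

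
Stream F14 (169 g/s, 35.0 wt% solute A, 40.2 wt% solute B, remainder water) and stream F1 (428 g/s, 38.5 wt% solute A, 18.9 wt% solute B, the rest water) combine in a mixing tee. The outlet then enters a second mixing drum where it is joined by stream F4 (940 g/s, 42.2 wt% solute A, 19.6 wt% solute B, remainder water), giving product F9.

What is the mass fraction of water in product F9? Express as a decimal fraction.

0.380

Overall, product flow = 1537 g/s.
water in = 169×0.248 + 428×0.426 + 940×0.382 = 583.32 g/s.
water fraction in F9 = 0.380.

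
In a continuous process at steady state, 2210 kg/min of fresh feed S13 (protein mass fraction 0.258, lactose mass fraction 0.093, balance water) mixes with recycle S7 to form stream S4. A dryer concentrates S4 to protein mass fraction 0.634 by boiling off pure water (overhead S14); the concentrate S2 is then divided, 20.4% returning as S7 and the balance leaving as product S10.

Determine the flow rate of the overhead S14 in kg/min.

Overall protein balance (none leaves overhead): protein in fresh feed = protein in product, i.e. 2210×0.258 = (1−0.204)·S2·0.634.
S2 = 570.18/(0.634×0.796) = 1129.8 kg/min.
Recycle S7 = 0.204×1129.8 = 230.48 kg/min.
Combined feed S4 = 2210 + 230.48 = 2440.5 kg/min.
Overhead S14 = S4 − S2 = 2440.5 − 1129.8 = 1310.7 kg/min.

1311 kg/min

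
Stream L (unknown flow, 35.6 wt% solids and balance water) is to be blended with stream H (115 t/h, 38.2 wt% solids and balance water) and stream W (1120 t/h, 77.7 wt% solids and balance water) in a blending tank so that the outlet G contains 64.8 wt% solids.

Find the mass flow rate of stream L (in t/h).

390 t/h

Let L be the unknown flow. Total out = 1235 + L.
solids balance: 914.17 + 0.356·L = 0.648·(1235 + L)
(0.356 − 0.648)·L = 0.648×1235 − 914.17 = -113.89
L = -113.89 / -0.292 = 390.03 t/h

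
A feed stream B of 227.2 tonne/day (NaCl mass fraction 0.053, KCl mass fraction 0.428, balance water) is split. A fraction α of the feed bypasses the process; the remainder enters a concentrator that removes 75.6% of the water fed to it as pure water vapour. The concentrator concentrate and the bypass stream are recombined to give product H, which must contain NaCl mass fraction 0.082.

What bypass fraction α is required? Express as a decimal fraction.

0.099

All 227.2×0.053 = 12.042 tonne/day of NaCl reaches H, so H = 12.042/0.082 = 146.85 tonne/day and vapour = 80.351 tonne/day.
The evaporator receives (1−α)·227.2 of feed at 0.519 water and removes 0.756 of that water:
0.756×0.519×(1−α)×227.2 = 80.351
(1−α) = 80.351/89.145 = 0.9014;  α = 0.0986.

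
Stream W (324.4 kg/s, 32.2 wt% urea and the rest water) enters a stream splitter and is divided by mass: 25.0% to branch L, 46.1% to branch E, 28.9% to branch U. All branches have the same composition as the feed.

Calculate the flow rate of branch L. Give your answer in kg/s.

81.1 kg/s

Branch L flow = 0.250×324.4 = 81.1 kg/s.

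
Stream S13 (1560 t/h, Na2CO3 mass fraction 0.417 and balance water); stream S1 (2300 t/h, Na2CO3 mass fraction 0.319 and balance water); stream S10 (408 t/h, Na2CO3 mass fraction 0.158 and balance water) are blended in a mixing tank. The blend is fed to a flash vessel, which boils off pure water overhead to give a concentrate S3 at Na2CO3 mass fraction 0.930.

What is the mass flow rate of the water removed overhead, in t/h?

2710 t/h

Na2CO3 entering = 1560×0.417 + 2300×0.319 + 408×0.158 = 1448.7 t/h.
All Na2CO3 reports to S3, so S3 = 1448.7/0.930 = 1557.7 t/h.
Total feed = 4268 t/h; overhead = 4268 − 1557.7 = 2710.3 t/h.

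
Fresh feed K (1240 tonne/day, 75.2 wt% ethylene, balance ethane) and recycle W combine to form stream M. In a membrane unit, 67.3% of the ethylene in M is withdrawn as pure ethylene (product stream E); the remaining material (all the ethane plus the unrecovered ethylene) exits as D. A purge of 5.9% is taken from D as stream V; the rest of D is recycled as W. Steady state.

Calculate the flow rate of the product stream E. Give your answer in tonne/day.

ethylene in M: m_A = 1240×0.752 + (1−0.059)·(1−0.673)·m_A, so m_A = 932.48/0.6923 = 1346.9 tonne/day.
Product E = 0.673×1346.9 = 906.49 tonne/day.

906.5 tonne/day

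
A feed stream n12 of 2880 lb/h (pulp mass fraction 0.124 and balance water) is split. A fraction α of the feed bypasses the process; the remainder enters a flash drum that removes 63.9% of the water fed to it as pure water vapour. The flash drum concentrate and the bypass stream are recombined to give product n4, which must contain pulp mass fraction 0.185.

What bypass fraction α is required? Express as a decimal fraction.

All 2880×0.124 = 357.12 lb/h of pulp reaches n4, so n4 = 357.12/0.185 = 1930.4 lb/h and vapour = 949.62 lb/h.
The evaporator receives (1−α)·2880 of feed at 0.876 water and removes 0.639 of that water:
0.639×0.876×(1−α)×2880 = 949.62
(1−α) = 949.62/1612.1 = 0.5891;  α = 0.4109.

0.411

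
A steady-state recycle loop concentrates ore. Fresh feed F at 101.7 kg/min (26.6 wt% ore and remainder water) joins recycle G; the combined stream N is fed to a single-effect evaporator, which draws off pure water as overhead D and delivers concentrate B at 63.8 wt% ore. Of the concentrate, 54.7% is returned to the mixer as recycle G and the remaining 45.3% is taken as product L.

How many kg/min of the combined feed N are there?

152.9 kg/min

Overall ore balance (none leaves overhead): ore in fresh feed = ore in product, i.e. 101.7×0.266 = (1−0.547)·B·0.638.
B = 27.052/(0.638×0.453) = 93.602 kg/min.
Recycle G = 0.547×93.602 = 51.2 kg/min.
Combined feed N = 101.7 + 51.2 = 152.9 kg/min.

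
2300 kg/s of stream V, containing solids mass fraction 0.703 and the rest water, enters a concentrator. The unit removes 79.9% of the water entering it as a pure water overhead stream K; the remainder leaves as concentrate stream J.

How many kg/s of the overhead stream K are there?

545.8 kg/s

water entering = 2300×0.297 = 683.1 kg/s; overhead removed = 0.799×683.1 = 545.8 kg/s.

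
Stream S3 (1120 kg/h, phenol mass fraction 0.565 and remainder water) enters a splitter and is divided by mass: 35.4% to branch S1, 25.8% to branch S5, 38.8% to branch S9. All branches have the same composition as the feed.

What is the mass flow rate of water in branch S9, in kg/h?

Branch S9 total = 0.388×1120 = 434.56 kg/h.
water in S9 = 0.435×434.56 = 189.03 kg/h.

189 kg/h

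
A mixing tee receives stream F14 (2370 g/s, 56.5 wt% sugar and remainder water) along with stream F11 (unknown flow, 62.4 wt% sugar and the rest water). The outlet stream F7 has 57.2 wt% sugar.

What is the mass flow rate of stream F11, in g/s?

Let F11 be the unknown flow. Total out = 2370 + F11.
sugar balance: 1339 + 0.624·F11 = 0.572·(2370 + F11)
(0.624 − 0.572)·F11 = 0.572×2370 − 1339 = 16.59
F11 = 16.59 / 0.052 = 319.04 g/s

319 g/s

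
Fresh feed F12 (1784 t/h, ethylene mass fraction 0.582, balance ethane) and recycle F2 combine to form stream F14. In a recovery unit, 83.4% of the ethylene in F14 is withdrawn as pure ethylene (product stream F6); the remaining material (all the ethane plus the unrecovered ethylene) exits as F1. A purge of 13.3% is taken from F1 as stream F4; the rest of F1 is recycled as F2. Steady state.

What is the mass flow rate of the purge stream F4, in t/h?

772.5 t/h

ethane enters only via F12 and leaves only via the purge: 1784×0.418 = 0.133×(ethane in F1), and the recovery unit passes all ethane, so ethane in F14 = ethane in F1 = 5606.9 t/h.
ethylene in F14: m_A = 1784×0.582 + (1−0.133)·(1−0.834)·m_A, so m_A = 1038.3/0.8561 = 1212.8 t/h.
F1 = (1−0.834)×1212.8 + 5606.9 = 5808.2 t/h.
Purge F4 = 0.133×5808.2 = 772.49 t/h.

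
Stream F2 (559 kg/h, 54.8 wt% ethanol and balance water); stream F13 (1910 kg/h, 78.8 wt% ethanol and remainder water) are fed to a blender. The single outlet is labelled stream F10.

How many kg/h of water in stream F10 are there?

657.6 kg/h

water out = water in = 559×0.452 + 1910×0.212 = 657.59 kg/h.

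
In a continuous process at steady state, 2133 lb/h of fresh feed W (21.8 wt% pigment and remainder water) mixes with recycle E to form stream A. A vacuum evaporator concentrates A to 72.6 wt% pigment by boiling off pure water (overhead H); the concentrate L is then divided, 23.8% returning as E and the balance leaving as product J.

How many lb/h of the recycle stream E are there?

Overall pigment balance (none leaves overhead): pigment in fresh feed = pigment in product, i.e. 2133×0.218 = (1−0.238)·L·0.726.
L = 464.99/(0.726×0.762) = 840.53 lb/h.
Recycle E = 0.238×840.53 = 200.05 lb/h.

200 lb/h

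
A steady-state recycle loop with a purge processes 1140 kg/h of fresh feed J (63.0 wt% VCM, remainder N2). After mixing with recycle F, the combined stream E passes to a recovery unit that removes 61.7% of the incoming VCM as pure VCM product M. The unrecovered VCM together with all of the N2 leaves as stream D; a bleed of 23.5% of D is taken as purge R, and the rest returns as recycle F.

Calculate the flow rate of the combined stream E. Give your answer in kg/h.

N2 enters only via J and leaves only via the purge: 1140×0.370 = 0.235×(N2 in D), and the recovery unit passes all N2, so N2 in E = N2 in D = 1794.9 kg/h.
VCM in E: m_A = 1140×0.630 + (1−0.235)·(1−0.617)·m_A, so m_A = 718.2/0.7070 = 1015.8 kg/h.
E = 1015.8 + 1794.9 = 2810.7 kg/h.

2811 kg/h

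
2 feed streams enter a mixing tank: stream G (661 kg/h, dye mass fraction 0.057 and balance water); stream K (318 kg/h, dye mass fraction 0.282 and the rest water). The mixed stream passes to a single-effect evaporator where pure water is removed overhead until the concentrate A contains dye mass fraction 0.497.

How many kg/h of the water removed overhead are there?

dye entering = 661×0.057 + 318×0.282 = 127.35 kg/h.
All dye reports to A, so A = 127.35/0.497 = 256.24 kg/h.
Total feed = 979 kg/h; overhead = 979 − 256.24 = 722.76 kg/h.

722.8 kg/h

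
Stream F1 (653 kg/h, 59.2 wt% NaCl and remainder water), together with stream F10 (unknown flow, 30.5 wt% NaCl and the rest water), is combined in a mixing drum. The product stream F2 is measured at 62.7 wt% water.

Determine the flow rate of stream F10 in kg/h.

Let F10 be the unknown flow. Total out = 653 + F10.
water balance: 266.42 + 0.695·F10 = 0.627·(653 + F10)
(0.695 − 0.627)·F10 = 0.627×653 − 266.42 = 143.01
F10 = 143.01 / 0.068 = 2103 kg/h

2103 kg/h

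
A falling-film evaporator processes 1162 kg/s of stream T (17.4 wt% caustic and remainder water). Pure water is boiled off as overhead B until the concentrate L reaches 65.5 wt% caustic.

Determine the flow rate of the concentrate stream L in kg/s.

308.7 kg/s

caustic is conserved: 1162×0.174 = 202.19 kg/s all reports to the concentrate.
Concentrate = 202.19/(target fraction) = 308.68 kg/s.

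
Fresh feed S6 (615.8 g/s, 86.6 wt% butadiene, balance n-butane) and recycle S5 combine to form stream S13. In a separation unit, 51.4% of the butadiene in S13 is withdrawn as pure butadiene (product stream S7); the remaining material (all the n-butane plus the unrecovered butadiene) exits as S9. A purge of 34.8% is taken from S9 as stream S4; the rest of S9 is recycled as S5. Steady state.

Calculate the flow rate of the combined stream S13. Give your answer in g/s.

n-butane enters only via S6 and leaves only via the purge: 615.8×0.134 = 0.348×(n-butane in S9), and the separation unit passes all n-butane, so n-butane in S13 = n-butane in S9 = 237.12 g/s.
butadiene in S13: m_A = 615.8×0.866 + (1−0.348)·(1−0.514)·m_A, so m_A = 533.28/0.6831 = 780.65 g/s.
S13 = 780.65 + 237.12 = 1017.8 g/s.

1018 g/s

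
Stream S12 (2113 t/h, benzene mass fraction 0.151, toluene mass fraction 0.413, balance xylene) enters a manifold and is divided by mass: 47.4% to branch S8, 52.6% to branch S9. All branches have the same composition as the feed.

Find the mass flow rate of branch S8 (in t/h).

1002 t/h

Branch S8 flow = 0.474×2113 = 1001.6 t/h.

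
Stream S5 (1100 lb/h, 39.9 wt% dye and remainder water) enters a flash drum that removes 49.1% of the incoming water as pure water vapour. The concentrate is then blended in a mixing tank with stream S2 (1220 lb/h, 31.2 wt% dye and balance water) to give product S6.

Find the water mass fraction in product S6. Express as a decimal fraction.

0.589

Vapour removed = 0.491×0.601×1100 = 324.6 lb/h; concentrate = 775.4 lb/h.
water reaching the mixer = 336.5 (from concentrate) + 1220×0.688 = 1175.9 lb/h.
Product flow = 775.4 + 1220 = 1995.4 lb/h; water fraction = 0.589.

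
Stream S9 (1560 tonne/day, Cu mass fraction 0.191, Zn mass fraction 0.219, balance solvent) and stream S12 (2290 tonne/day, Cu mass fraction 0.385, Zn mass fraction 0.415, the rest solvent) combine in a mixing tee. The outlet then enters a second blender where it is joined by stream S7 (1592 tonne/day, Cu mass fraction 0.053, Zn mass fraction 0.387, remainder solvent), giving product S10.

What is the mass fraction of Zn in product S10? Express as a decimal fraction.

Overall, product flow = 5442 tonne/day.
Zn in = 1560×0.219 + 2290×0.415 + 1592×0.387 = 1908.1 tonne/day.
Zn fraction in S10 = 0.351.

0.351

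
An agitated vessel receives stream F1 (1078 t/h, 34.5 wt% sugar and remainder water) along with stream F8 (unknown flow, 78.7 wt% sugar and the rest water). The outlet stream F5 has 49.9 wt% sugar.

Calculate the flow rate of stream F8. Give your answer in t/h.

Let F8 be the unknown flow. Total out = 1078 + F8.
sugar balance: 371.91 + 0.787·F8 = 0.499·(1078 + F8)
(0.787 − 0.499)·F8 = 0.499×1078 − 371.91 = 166.01
F8 = 166.01 / 0.288 = 576.43 t/h

576.4 t/h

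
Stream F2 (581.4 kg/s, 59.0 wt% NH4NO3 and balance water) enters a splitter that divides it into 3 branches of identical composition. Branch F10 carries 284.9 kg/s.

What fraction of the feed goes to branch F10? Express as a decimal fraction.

0.490

Fraction to F10 = 284.9/581.4 = 0.4900.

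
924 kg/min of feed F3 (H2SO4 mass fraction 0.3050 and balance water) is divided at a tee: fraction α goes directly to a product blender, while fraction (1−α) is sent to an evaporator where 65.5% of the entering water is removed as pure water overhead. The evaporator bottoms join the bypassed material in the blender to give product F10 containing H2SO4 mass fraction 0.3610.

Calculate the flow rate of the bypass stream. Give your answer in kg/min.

All 924×0.305 = 281.82 kg/min of H2SO4 reaches F10, so F10 = 281.82/0.361 = 780.66 kg/min and vapour = 143.34 kg/min.
The evaporator receives (1−α)·924 of feed at 0.695 water and removes 0.655 of that water:
0.655×0.695×(1−α)×924 = 143.34
(1−α) = 143.34/420.63 = 0.3408;  α = 0.6592.
Bypass flow = 0.6592×924 = 609.13 kg/min.

609.1 kg/min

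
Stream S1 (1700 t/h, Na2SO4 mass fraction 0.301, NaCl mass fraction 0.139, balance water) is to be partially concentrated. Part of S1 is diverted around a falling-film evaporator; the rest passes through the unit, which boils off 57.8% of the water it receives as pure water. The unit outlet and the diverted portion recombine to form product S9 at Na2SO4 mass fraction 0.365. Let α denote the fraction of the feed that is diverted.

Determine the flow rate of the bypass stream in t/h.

All 1700×0.301 = 511.7 t/h of Na2SO4 reaches S9, so S9 = 511.7/0.365 = 1401.9 t/h and vapour = 298.08 t/h.
The evaporator receives (1−α)·1700 of feed at 0.560 water and removes 0.578 of that water:
0.578×0.560×(1−α)×1700 = 298.08
(1−α) = 298.08/550.26 = 0.5417;  α = 0.4583.
Bypass flow = 0.4583×1700 = 779.08 t/h.

779.1 t/h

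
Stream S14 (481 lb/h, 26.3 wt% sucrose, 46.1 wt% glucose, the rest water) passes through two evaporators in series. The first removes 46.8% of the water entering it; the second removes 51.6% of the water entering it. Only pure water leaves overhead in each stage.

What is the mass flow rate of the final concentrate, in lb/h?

382.4 lb/h

water in feed = 481×0.276 = 132.76 lb/h.
After stage 1: water left = (1−0.468)×132.76 = 70.626; stream total = 418.87 lb/h.
After stage 2: water left = (1−0.516)×70.626 = 34.183; final concentrate = 382.43 lb/h.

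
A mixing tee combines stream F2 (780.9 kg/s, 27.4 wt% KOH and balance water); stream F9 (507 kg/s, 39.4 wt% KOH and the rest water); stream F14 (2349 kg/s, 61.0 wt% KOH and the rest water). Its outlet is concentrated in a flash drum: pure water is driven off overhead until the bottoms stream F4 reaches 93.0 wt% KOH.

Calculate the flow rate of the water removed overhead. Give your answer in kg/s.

KOH entering = 780.9×0.274 + 507×0.394 + 2349×0.610 = 1846.6 kg/s.
All KOH reports to F4, so F4 = 1846.6/0.930 = 1985.6 kg/s.
Total feed = 3636.9 kg/s; overhead = 3636.9 − 1985.6 = 1651.3 kg/s.

1651 kg/s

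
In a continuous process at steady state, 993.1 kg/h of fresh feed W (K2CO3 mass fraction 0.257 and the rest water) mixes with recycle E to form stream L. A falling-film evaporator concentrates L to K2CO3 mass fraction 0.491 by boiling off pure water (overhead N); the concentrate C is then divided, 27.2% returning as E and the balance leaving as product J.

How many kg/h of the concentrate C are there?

Overall K2CO3 balance (none leaves overhead): K2CO3 in fresh feed = K2CO3 in product, i.e. 993.1×0.257 = (1−0.272)·C·0.491.
C = 255.23/(0.491×0.728) = 714.02 kg/h.

714 kg/h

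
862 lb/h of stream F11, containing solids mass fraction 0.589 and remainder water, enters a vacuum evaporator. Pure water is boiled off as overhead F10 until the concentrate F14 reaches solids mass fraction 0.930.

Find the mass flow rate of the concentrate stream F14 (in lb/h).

545.9 lb/h

solids is conserved: 862×0.589 = 507.72 lb/h all reports to the concentrate.
Concentrate = 507.72/(target fraction) = 545.93 lb/h.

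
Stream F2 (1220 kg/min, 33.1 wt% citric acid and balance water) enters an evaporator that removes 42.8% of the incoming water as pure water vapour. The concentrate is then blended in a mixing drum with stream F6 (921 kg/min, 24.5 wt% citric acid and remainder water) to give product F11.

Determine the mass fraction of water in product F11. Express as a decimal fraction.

0.649

Vapour removed = 0.428×0.669×1220 = 349.33 kg/min; concentrate = 870.67 kg/min.
water reaching the mixer = 466.85 (from concentrate) + 921×0.755 = 1162.2 kg/min.
Product flow = 870.67 + 921 = 1791.7 kg/min; water fraction = 0.649.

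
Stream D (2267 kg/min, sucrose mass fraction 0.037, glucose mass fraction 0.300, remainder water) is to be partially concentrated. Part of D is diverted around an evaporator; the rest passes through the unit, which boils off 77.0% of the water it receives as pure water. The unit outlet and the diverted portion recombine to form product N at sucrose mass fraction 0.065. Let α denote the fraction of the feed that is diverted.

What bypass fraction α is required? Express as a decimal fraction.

0.156

All 2267×0.037 = 83.879 kg/min of sucrose reaches N, so N = 83.879/0.065 = 1290.4 kg/min and vapour = 976.55 kg/min.
The evaporator receives (1−α)·2267 of feed at 0.663 water and removes 0.770 of that water:
0.770×0.663×(1−α)×2267 = 976.55
(1−α) = 976.55/1157.3 = 0.8438;  α = 0.1562.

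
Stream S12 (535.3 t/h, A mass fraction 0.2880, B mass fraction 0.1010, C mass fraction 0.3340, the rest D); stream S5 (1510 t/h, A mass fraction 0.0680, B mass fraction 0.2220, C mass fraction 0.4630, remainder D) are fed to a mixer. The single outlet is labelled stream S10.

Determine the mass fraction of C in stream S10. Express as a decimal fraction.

0.4292

Total flow out = 535.3 + 1510 = 2045.3 t/h.
C in = 535.3×0.334 + 1510×0.463 = 877.92 t/h.
C mass fraction in S10 = 877.92/2045.3 = 0.4292.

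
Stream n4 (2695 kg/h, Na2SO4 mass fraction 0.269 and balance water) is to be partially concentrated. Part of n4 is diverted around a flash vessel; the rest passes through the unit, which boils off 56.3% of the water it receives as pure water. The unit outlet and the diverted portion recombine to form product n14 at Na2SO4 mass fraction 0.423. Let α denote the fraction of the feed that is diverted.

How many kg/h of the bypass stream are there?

All 2695×0.269 = 724.96 kg/h of Na2SO4 reaches n14, so n14 = 724.96/0.423 = 1713.8 kg/h and vapour = 981.16 kg/h.
The evaporator receives (1−α)·2695 of feed at 0.731 water and removes 0.563 of that water:
0.563×0.731×(1−α)×2695 = 981.16
(1−α) = 981.16/1109.1 = 0.8846;  α = 0.1154.
Bypass flow = 0.1154×2695 = 310.96 kg/h.

311 kg/h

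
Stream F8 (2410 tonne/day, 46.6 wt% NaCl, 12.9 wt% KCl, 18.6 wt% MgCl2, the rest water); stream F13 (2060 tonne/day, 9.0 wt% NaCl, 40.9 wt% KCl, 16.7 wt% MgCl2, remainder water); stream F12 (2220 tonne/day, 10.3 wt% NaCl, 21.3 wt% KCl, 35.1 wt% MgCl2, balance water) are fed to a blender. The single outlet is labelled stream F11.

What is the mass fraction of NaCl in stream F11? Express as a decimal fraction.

0.2298

Total flow out = 2410 + 2060 + 2220 = 6690 tonne/day.
NaCl in = 2410×0.466 + 2060×0.090 + 2220×0.103 = 1537.1 tonne/day.
NaCl mass fraction in F11 = 1537.1/6690 = 0.2298.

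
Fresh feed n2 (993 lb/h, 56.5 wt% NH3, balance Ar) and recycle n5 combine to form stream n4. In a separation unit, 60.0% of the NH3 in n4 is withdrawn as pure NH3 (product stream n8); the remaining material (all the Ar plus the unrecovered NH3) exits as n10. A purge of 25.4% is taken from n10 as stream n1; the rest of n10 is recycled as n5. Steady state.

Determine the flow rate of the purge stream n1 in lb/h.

513.2 lb/h

Ar enters only via n2 and leaves only via the purge: 993×0.435 = 0.254×(Ar in n10), and the separation unit passes all Ar, so Ar in n4 = Ar in n10 = 1700.6 lb/h.
NH3 in n4: m_A = 993×0.565 + (1−0.254)·(1−0.600)·m_A, so m_A = 561.04/0.7016 = 799.67 lb/h.
n10 = (1−0.600)×799.67 + 1700.6 = 2020.5 lb/h.
Purge n1 = 0.254×2020.5 = 513.2 lb/h.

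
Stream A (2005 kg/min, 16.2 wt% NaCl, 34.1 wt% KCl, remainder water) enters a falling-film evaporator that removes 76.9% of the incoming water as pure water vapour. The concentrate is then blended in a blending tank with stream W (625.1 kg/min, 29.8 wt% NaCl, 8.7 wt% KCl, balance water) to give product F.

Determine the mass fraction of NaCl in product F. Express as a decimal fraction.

0.2742

Vapour removed = 0.769×0.497×2005 = 766.3 kg/min; concentrate = 1238.7 kg/min.
NaCl reaching the mixer = 324.81 (from concentrate) + 625.1×0.298 = 511.09 kg/min.
Product flow = 1238.7 + 625.1 = 1863.8 kg/min; NaCl fraction = 0.2742.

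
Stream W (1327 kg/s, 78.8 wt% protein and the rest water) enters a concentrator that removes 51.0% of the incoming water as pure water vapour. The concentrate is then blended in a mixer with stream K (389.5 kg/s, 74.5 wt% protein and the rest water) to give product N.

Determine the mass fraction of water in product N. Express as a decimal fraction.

0.151

Vapour removed = 0.510×0.212×1327 = 143.48 kg/s; concentrate = 1183.5 kg/s.
water reaching the mixer = 137.85 (from concentrate) + 389.5×0.255 = 237.17 kg/s.
Product flow = 1183.5 + 389.5 = 1573 kg/s; water fraction = 0.151.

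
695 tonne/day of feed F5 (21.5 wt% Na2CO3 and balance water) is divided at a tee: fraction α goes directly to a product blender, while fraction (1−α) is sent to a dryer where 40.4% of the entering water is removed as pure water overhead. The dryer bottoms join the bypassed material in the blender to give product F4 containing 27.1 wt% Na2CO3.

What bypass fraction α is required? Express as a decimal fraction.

0.348

All 695×0.215 = 149.43 tonne/day of Na2CO3 reaches F4, so F4 = 149.43/0.271 = 551.38 tonne/day and vapour = 143.62 tonne/day.
The evaporator receives (1−α)·695 of feed at 0.785 water and removes 0.404 of that water:
0.404×0.785×(1−α)×695 = 143.62
(1−α) = 143.62/220.41 = 0.6516;  α = 0.3484.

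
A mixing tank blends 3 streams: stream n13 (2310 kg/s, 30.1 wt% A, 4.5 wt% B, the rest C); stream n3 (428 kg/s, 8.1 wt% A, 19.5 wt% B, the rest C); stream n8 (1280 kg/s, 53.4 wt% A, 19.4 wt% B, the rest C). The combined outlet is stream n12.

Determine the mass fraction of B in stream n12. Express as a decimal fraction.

0.108

Total flow out = 2310 + 428 + 1280 = 4018 kg/s.
B in = 2310×0.045 + 428×0.195 + 1280×0.194 = 435.73 kg/s.
B mass fraction in n12 = 435.73/4018 = 0.108.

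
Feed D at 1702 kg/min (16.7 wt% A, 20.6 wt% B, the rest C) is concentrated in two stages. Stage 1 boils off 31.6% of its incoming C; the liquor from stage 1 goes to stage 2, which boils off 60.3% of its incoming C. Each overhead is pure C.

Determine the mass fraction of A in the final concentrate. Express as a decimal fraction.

C in feed = 1702×0.627 = 1067.2 kg/min.
After stage 1: C left = (1−0.316)×1067.2 = 729.93; stream total = 1364.8 kg/min.
After stage 2: C left = (1−0.603)×729.93 = 289.78; final concentrate = 924.63 kg/min.
A fraction = 284.23/924.63 = 0.307.

0.307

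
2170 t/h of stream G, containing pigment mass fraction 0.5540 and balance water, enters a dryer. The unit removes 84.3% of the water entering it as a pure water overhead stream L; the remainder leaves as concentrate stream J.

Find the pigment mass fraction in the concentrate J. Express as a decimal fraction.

pigment is not removed: 2170×0.554 = 1202.2 t/h of pigment enters J.
water entering = 2170×0.446 = 967.82 t/h; overhead removed = 0.843×967.82 = 815.87 t/h.
Concentrate = 2170 − 815.87 = 1354.1 t/h.
Mass fraction = 1202.2/1354.1 = 0.8878.

0.8878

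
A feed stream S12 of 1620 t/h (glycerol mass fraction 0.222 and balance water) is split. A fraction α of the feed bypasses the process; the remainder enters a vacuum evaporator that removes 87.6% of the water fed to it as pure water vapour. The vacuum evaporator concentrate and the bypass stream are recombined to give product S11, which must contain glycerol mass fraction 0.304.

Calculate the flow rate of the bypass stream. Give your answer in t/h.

978.8 t/h

All 1620×0.222 = 359.64 t/h of glycerol reaches S11, so S11 = 359.64/0.304 = 1183 t/h and vapour = 436.97 t/h.
The evaporator receives (1−α)·1620 of feed at 0.778 water and removes 0.876 of that water:
0.876×0.778×(1−α)×1620 = 436.97
(1−α) = 436.97/1104.1 = 0.3958;  α = 0.6042.
Bypass flow = 0.6042×1620 = 978.83 t/h.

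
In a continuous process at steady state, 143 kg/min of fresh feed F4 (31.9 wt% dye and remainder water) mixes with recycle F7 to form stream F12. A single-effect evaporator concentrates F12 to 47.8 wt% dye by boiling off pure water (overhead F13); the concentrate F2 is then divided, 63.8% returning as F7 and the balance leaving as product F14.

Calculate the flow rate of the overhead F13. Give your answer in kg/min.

Overall dye balance (none leaves overhead): dye in fresh feed = dye in product, i.e. 143×0.319 = (1−0.638)·F2·0.478.
F2 = 45.617/(0.478×0.362) = 263.63 kg/min.
Recycle F7 = 0.638×263.63 = 168.19 kg/min.
Combined feed F12 = 143 + 168.19 = 311.19 kg/min.
Overhead F13 = F12 − F2 = 311.19 − 263.63 = 47.567 kg/min.

47.57 kg/min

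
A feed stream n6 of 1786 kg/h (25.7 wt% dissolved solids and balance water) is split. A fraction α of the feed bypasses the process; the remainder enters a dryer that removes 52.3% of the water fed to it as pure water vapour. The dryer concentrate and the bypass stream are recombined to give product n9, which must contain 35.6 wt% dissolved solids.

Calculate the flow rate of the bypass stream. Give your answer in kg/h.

All 1786×0.257 = 459 kg/h of dissolved solids reaches n9, so n9 = 459/0.356 = 1289.3 kg/h and vapour = 496.67 kg/h.
The evaporator receives (1−α)·1786 of feed at 0.743 water and removes 0.523 of that water:
0.523×0.743×(1−α)×1786 = 496.67
(1−α) = 496.67/694.02 = 0.7156;  α = 0.2844.
Bypass flow = 0.2844×1786 = 507.87 kg/h.

507.9 kg/h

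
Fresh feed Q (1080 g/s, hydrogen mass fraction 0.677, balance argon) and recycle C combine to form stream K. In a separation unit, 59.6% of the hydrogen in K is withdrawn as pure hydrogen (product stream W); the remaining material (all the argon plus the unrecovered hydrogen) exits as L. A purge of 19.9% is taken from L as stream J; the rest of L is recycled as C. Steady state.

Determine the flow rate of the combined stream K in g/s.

2834 g/s

argon enters only via Q and leaves only via the purge: 1080×0.323 = 0.199×(argon in L), and the separation unit passes all argon, so argon in K = argon in L = 1753 g/s.
hydrogen in K: m_A = 1080×0.677 + (1−0.199)·(1−0.596)·m_A, so m_A = 731.16/0.6764 = 1081 g/s.
K = 1081 + 1753 = 2833.9 g/s.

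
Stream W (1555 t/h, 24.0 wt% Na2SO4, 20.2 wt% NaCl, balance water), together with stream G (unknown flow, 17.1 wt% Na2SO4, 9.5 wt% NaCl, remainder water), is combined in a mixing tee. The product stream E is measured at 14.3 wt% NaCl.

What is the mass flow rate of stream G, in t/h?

1911 t/h

Let G be the unknown flow. Total out = 1555 + G.
NaCl balance: 314.11 + 0.095·G = 0.143·(1555 + G)
(0.095 − 0.143)·G = 0.143×1555 − 314.11 = -91.745
G = -91.745 / -0.048 = 1911.4 t/h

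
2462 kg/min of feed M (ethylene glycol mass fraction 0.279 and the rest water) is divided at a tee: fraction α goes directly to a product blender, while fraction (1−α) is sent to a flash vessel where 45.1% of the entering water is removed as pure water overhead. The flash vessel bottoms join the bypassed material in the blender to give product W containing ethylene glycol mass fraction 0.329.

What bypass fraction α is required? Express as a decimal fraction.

All 2462×0.279 = 686.9 kg/min of ethylene glycol reaches W, so W = 686.9/0.329 = 2087.8 kg/min and vapour = 374.16 kg/min.
The evaporator receives (1−α)·2462 of feed at 0.721 water and removes 0.451 of that water:
0.451×0.721×(1−α)×2462 = 374.16
(1−α) = 374.16/800.57 = 0.4674;  α = 0.5326.

0.533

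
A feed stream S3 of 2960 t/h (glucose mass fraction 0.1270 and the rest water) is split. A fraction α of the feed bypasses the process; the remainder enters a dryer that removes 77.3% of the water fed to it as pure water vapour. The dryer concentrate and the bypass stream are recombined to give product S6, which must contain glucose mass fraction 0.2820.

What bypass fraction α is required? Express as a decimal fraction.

0.186

All 2960×0.127 = 375.92 t/h of glucose reaches S6, so S6 = 375.92/0.282 = 1333 t/h and vapour = 1627 t/h.
The evaporator receives (1−α)·2960 of feed at 0.873 water and removes 0.773 of that water:
0.773×0.873×(1−α)×2960 = 1627
(1−α) = 1627/1997.5 = 0.8145;  α = 0.1855.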